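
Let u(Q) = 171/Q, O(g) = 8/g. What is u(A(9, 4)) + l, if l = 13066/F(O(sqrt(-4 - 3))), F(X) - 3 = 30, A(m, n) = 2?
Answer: 31775/66 ≈ 481.44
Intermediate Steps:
F(X) = 33 (F(X) = 3 + 30 = 33)
l = 13066/33 ≈ 395.94
u(A(9, 4)) + l = 171/2 + 13066/33 = 31775/66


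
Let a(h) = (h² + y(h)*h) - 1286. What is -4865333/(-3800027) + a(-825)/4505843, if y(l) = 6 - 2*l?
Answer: 1755666935952/1556575005251 ≈ 1.1279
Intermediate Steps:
a(h) = -1286 + h² + h*(6 - 2*h) (a(h) = (h² + (6 - 2*h)*h) - 1286 = (h² + h*(6 - 2*h)) - 1286 = -1286 + h² + h*(6 - 2*h))
-4865333/(-3800027) + a(-825)/4505843 = -4865333/(-3800027) + (-1286 - 1*(-825)² + 6*(-825))/4505843 = -4865333*(-1/3800027) + (-1286 - 1*680625 - 4950)*(1/4505843) = 442303/345457 + (-1286 - 680625 - 4950)*(1/4505843) = 442303/345457 - 686861*1/4505843 = 442303/345457 - 686861/4505843 = 1755666935952/1556575005251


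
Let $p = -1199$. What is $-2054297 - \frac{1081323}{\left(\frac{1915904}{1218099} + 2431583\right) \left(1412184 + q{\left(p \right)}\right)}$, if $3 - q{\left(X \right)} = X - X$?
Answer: $- \frac{2864218545763575516520232}{1394257279138866709} \approx -2.0543 \cdot 10^{6}$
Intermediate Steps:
$q{\left(X \right)} = 3$ ($q{\left(X \right)} = 3 - \left(X - X\right) = 3 - 0 = 3 + 0 = 3$)
$-2054297 - \frac{1081323}{\left(\frac{1915904}{1218099} + 2431583\right) \left(1412184 + q{\left(p \right)}\right)} = -2054297 - \frac{1081323}{\left(\frac{1915904}{1218099} + 2431583\right) \left(1412184 + 3\right)} = -2054297 - \frac{1081323}{\left(1915904 \cdot \frac{1}{1218099} + 2431583\right) 1412187} = -2054297 - \frac{1081323}{\left(\frac{1915904}{1218099} + 2431583\right) 1412187} = -2054297 - \frac{1081323}{\frac{2961910736621}{1218099} \cdot 1412187} = -2054297 - \frac{1081323}{\frac{1394257279138866709}{406033}} = -2054297 - \frac{439052821659}{1394257279138866709} = - \frac{2864218545763575516520232}{1394257279138866709}$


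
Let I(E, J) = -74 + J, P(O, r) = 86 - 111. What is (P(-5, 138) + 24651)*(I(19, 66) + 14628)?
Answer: 360032120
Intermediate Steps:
P(O, r) = -25
(P(-5, 138) + 24651)*(I(19, 66) + 14628) = (-25 + 24651)*((-74 + 66) + 14628) = 24626*(-8 + 14628) = 24626*14620 = 360032120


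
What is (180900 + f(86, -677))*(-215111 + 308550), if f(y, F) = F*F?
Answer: 59728918531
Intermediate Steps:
f(y, F) = F²
(180900 + f(86, -677))*(-215111 + 308550) = (180900 + (-677)²)*(-215111 + 308550) = (180900 + 458329)*93439 = 639229*93439 = 59728918531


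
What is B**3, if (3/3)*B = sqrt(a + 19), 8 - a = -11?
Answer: 38*sqrt(38) ≈ 234.25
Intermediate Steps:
a = 19 (a = 8 - 1*(-11) = 8 + 11 = 19)
B = sqrt(38) (B = sqrt(19 + 19) = sqrt(38) ≈ 6.1644)
B**3 = (sqrt(38))**3 = 38*sqrt(38)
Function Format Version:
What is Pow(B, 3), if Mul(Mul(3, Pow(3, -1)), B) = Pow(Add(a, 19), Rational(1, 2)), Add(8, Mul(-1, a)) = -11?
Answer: Mul(38, Pow(38, Rational(1, 2))) ≈ 234.25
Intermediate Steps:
a = 19 (a = Add(8, Mul(-1, -11)) = Add(8, 11) = 19)
B = Pow(38, Rational(1, 2)) (B = Pow(Add(19, 19), Rational(1, 2)) = Pow(38, Rational(1, 2)) ≈ 6.1644)
Pow(B, 3) = Pow(Pow(38, Rational(1, 2)), 3) = Mul(38, Pow(38, Rational(1, 2)))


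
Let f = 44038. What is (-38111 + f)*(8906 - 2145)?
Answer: 40072447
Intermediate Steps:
(-38111 + f)*(8906 - 2145) = (-38111 + 44038)*(8906 - 2145) = 5927*6761 = 40072447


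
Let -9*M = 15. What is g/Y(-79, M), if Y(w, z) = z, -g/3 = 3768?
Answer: 33912/5 ≈ 6782.4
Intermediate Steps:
M = -5/3 (M = -⅑*15 = -5/3 ≈ -1.6667)
g = -11304 (g = -3*3768 = -11304)
g/Y(-79, M) = -11304/(-5/3) = -11304*(-⅗) = 33912/5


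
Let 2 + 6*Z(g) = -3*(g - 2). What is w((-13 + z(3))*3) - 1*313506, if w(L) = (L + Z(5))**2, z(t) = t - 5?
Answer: -11207255/36 ≈ -3.1131e+5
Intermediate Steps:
z(t) = -5 + t
Z(g) = 2/3 - g/2 (Z(g) = -1/3 + (-3*(g - 2))/6 = -1/3 + (-3*(-2 + g))/6 = -1/3 + (6 - 3*g)/6 = -1/3 + (1 - g/2) = 2/3 - g/2)
w(L) = (-11/6 + L)**2 (w(L) = (L + (2/3 - 1/2*5))**2 = (L + (2/3 - 5/2))**2 = (L - 11/6)**2 = (-11/6 + L)**2)
w((-13 + z(3))*3) - 1*313506 = (-11 + 6*((-13 + (-5 + 3))*3))**2/36 - 1*313506 = (-11 + 6*((-13 - 2)*3))**2/36 - 313506 = (-11 + 6*(-15*3))**2/36 - 313506 = (-11 + 6*(-45))**2/36 - 313506 = (-11 - 270)**2/36 - 313506 = (1/36)*(-281)**2 - 313506 = (1/36)*78961 - 313506 = 78961/36 - 313506 = -11207255/36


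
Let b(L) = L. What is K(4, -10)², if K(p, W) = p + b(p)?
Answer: 64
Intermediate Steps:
K(p, W) = 2*p (K(p, W) = p + p = 2*p)
K(4, -10)² = (2*4)² = 8² = 64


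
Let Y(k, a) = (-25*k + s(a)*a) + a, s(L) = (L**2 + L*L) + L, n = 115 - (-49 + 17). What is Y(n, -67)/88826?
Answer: -600779/88826 ≈ -6.7635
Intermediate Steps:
n = 147 (n = 115 - 1*(-32) = 115 + 32 = 147)
s(L) = L + 2*L**2 (s(L) = (L**2 + L**2) + L = 2*L**2 + L = L + 2*L**2)
Y(k, a) = a - 25*k + a**2*(1 + 2*a) (Y(k, a) = (-25*k + (a*(1 + 2*a))*a) + a = (-25*k + a**2*(1 + 2*a)) + a = a - 25*k + a**2*(1 + 2*a))
Y(n, -67)/88826 = (-67 - 25*147 + (-67)**2*(1 + 2*(-67)))/88826 = (-67 - 3675 + 4489*(1 - 134))*(1/88826) = (-67 - 3675 + 4489*(-133))*(1/88826) = (-67 - 3675 - 597037)*(1/88826) = -600779*1/88826 = -600779/88826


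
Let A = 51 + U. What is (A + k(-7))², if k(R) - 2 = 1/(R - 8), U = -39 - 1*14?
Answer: 1/225 ≈ 0.0044444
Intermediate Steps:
U = -53 (U = -39 - 14 = -53)
A = -2 (A = 51 - 53 = -2)
k(R) = 2 + 1/(-8 + R) (k(R) = 2 + 1/(R - 8) = 2 + 1/(-8 + R))
(A + k(-7))² = (-2 + (-15 + 2*(-7))/(-8 - 7))² = (-2 + (-15 - 14)/(-15))² = (-2 - 1/15*(-29))² = (-2 + 29/15)² = (-1/15)² = 1/225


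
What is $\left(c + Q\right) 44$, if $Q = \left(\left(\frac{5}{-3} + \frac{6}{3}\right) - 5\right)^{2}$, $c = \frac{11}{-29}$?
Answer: $\frac{245740}{261} \approx 941.53$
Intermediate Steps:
$c = - \frac{11}{29}$ ($c = 11 \left(- \frac{1}{29}\right) = - \frac{11}{29} \approx -0.37931$)
$Q = \frac{196}{9}$ ($Q = \left(\left(5 \left(- \frac{1}{3}\right) + 6 \cdot \frac{1}{3}\right) - 5\right)^{2} = \left(\left(- \frac{5}{3} + 2\right) - 5\right)^{2} = \left(\frac{1}{3} - 5\right)^{2} = \left(- \frac{14}{3}\right)^{2} = \frac{196}{9} \approx 21.778$)
$\left(c + Q\right) 44 = \left(- \frac{11}{29} + \frac{196}{9}\right) 44 = \frac{5585}{261} \cdot 44 = \frac{245740}{261}$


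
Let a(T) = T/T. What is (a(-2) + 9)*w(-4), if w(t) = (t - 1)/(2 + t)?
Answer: 25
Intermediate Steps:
a(T) = 1
w(t) = (-1 + t)/(2 + t)
(a(-2) + 9)*w(-4) = (1 + 9)*((-1 - 4)/(2 - 4)) = 10*(-5/(-2)) = 10*(-1/2*(-5)) = 10*(5/2) = 25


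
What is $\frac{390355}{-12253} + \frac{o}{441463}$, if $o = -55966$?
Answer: $- \frac{173013040763}{5409246139} \approx -31.985$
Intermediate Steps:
$\frac{390355}{-12253} + \frac{o}{441463} = \frac{390355}{-12253} - \frac{55966}{441463} = 390355 \left(- \frac{1}{12253}\right) - \frac{55966}{441463} = - \frac{390355}{12253} - \frac{55966}{441463} = - \frac{173013040763}{5409246139}$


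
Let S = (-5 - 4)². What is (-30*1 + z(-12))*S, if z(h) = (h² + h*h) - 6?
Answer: 20412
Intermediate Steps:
S = 81 (S = (-9)² = 81)
z(h) = -6 + 2*h² (z(h) = (h² + h²) - 6 = 2*h² - 6 = -6 + 2*h²)
(-30*1 + z(-12))*S = (-30*1 + (-6 + 2*(-12)²))*81 = (-30 + (-6 + 2*144))*81 = (-30 + (-6 + 288))*81 = (-30 + 282)*81 = 252*81 = 20412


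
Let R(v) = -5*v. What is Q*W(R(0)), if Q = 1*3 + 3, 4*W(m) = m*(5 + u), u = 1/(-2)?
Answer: 0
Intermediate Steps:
u = -1/2 ≈ -0.50000
W(m) = 9*m/8 (W(m) = (m*(5 - 1/2))/4 = (m*(9/2))/4 = (9*m/2)/4 = 9*m/8)
Q = 6 (Q = 3 + 3 = 6)
Q*W(R(0)) = 6*(9*(-5*0)/8) = 6*((9/8)*0) = 6*0 = 0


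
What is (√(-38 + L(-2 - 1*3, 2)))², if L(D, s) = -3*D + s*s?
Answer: -19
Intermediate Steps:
L(D, s) = s² - 3*D (L(D, s) = -3*D + s² = s² - 3*D)
(√(-38 + L(-2 - 1*3, 2)))² = (√(-38 + (2² - 3*(-2 - 1*3))))² = (√(-38 + (4 - 3*(-2 - 3))))² = (√(-38 + (4 - 3*(-5))))² = (√(-38 + (4 + 15)))² = (√(-38 + 19))² = (√(-19))² = (I*√19)² = -19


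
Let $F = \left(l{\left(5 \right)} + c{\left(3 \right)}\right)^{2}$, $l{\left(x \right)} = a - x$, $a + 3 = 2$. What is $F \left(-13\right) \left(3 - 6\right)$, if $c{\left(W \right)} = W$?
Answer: $351$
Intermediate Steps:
$a = -1$ ($a = -3 + 2 = -1$)
$l{\left(x \right)} = -1 - x$
$F = 9$ ($F = \left(\left(-1 - 5\right) + 3\right)^{2} = \left(-6 + 3\right)^{2} = \left(-3\right)^{2} = 9$)
$F \left(-13\right) \left(3 - 6\right) = 9 \left(-13\right) \left(3 - 6\right) = - 117 \left(3 - 6\right) = \left(-117\right) \left(-3\right) = 351$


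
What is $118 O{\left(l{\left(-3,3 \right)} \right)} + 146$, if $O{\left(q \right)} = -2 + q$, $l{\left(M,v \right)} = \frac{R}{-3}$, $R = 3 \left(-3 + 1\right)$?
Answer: $146$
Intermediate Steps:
$R = -6$ ($R = 3 \left(-2\right) = -6$)
$l{\left(M,v \right)} = 2$ ($l{\left(M,v \right)} = - \frac{6}{-3} = \left(-6\right) \left(- \frac{1}{3}\right) = 2$)
$118 O{\left(l{\left(-3,3 \right)} \right)} + 146 = 118 \left(-2 + 2\right) + 146 = 118 \cdot 0 + 146 = 0 + 146 = 146$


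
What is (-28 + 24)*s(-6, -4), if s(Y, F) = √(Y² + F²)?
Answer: -8*√13 ≈ -28.844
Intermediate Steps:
s(Y, F) = √(F² + Y²)
(-28 + 24)*s(-6, -4) = (-28 + 24)*√((-4)² + (-6)²) = -4*√(16 + 36) = -8*√13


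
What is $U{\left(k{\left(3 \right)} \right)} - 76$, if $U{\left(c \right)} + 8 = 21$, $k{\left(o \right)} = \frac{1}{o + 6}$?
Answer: $-63$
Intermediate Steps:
$k{\left(o \right)} = \frac{1}{6 + o}$
$U{\left(c \right)} = 13$ ($U{\left(c \right)} = -8 + 21 = 13$)
$U{\left(k{\left(3 \right)} \right)} - 76 = 13 - 76 = -63$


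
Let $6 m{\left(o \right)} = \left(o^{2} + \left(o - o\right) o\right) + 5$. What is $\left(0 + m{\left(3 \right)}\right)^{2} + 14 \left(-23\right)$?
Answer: $- \frac{2849}{9} \approx -316.56$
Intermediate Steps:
$m{\left(o \right)} = \frac{5}{6} + \frac{o^{2}}{6}$ ($m{\left(o \right)} = \frac{\left(o^{2} + \left(o - o\right) o\right) + 5}{6} = \frac{\left(o^{2} + 0 o\right) + 5}{6} = \frac{\left(o^{2} + 0\right) + 5}{6} = \frac{o^{2} + 5}{6} = \frac{5 + o^{2}}{6} = \frac{5}{6} + \frac{o^{2}}{6}$)
$\left(0 + m{\left(3 \right)}\right)^{2} + 14 \left(-23\right) = \left(0 + \left(\frac{5}{6} + \frac{3^{2}}{6}\right)\right)^{2} + 14 \left(-23\right) = \left(0 + \left(\frac{5}{6} + \frac{1}{6} \cdot 9\right)\right)^{2} - 322 = \left(0 + \left(\frac{5}{6} + \frac{3}{2}\right)\right)^{2} - 322 = \left(0 + \frac{7}{3}\right)^{2} - 322 = \left(\frac{7}{3}\right)^{2} - 322 = \frac{49}{9} - 322 = - \frac{2849}{9}$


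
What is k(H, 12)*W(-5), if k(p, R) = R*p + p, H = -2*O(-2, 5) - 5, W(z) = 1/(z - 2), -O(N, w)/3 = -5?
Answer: 65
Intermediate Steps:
O(N, w) = 15 (O(N, w) = -3*(-5) = 15)
W(z) = 1/(-2 + z)
H = -35 (H = -2*15 - 5 = -30 - 5 = -35)
k(p, R) = p + R*p
k(H, 12)*W(-5) = (-35*(1 + 12))/(-2 - 5) = -35*13/(-7) = -455*(-1/7) = 65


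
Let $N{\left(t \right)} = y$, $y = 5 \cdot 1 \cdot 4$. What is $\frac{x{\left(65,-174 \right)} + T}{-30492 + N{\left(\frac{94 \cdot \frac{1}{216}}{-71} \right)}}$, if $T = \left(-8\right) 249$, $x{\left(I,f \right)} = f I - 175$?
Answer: $\frac{13477}{30472} \approx 0.44228$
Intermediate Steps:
$y = 20$ ($y = 5 \cdot 4 = 20$)
$x{\left(I,f \right)} = -175 + I f$ ($x{\left(I,f \right)} = I f - 175 = -175 + I f$)
$T = -1992$
$N{\left(t \right)} = 20$
$\frac{x{\left(65,-174 \right)} + T}{-30492 + N{\left(\frac{94 \cdot \frac{1}{216}}{-71} \right)}} = \frac{\left(-175 + 65 \left(-174\right)\right) - 1992}{-30492 + 20} = \frac{\left(-175 - 11310\right) - 1992}{-30472} = \left(-11485 - 1992\right) \left(- \frac{1}{30472}\right) = \left(-13477\right) \left(- \frac{1}{30472}\right) = \frac{13477}{30472}$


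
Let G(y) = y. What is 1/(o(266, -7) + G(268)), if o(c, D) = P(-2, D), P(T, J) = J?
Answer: 1/261 ≈ 0.0038314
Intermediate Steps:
o(c, D) = D
1/(o(266, -7) + G(268)) = 1/(-7 + 268) = 1/261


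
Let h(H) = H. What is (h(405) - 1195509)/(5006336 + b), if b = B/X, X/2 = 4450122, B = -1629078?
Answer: -1772786200896/7426268386151 ≈ -0.23872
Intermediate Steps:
X = 8900244 (X = 2*4450122 = 8900244)
b = -271513/1483374 (b = -1629078/8900244 = -1629078*1/8900244 = -271513/1483374 ≈ -0.18304)
(h(405) - 1195509)/(5006336 + b) = (405 - 1195509)/(5006336 - 271513/1483374) = -1195104/7426268386151/1483374 = -1195104*1483374/7426268386151 = -1772786200896/7426268386151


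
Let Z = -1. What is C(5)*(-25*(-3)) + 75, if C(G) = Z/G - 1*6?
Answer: -390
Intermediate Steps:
C(G) = -6 - 1/G (C(G) = -1/G - 1*6 = -1/G - 6 = -6 - 1/G)
C(5)*(-25*(-3)) + 75 = (-6 - 1/5)*(-25*(-3)) + 75 = (-6 - 1*1/5)*75 + 75 = (-6 - 1/5)*75 + 75 = -31/5*75 + 75 = -465 + 75 = -390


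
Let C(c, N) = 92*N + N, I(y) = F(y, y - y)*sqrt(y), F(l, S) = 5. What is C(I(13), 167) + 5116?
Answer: 20647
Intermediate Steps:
I(y) = 5*sqrt(y)
C(c, N) = 93*N
C(I(13), 167) + 5116 = 93*167 + 5116 = 15531 + 5116 = 20647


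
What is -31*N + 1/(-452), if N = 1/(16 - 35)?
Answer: 13993/8588 ≈ 1.6294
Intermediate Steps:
N = -1/19 (N = 1/(-19) = -1/19 ≈ -0.052632)
-31*N + 1/(-452) = -31*(-1/19) + 1/(-452) = 31/19 - 1/452 = 13993/8588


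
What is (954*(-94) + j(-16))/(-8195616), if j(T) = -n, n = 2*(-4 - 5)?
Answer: 4981/455312 ≈ 0.010940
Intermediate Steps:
n = -18 (n = 2*(-9) = -18)
j(T) = 18 (j(T) = -1*(-18) = 18)
(954*(-94) + j(-16))/(-8195616) = (954*(-94) + 18)/(-8195616) = (-89676 + 18)*(-1/8195616) = -89658*(-1/8195616) = 4981/455312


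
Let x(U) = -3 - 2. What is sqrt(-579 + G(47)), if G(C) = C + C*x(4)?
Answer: I*sqrt(767) ≈ 27.695*I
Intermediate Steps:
x(U) = -5
G(C) = -4*C (G(C) = C + C*(-5) = C - 5*C = -4*C)
sqrt(-579 + G(47)) = sqrt(-579 - 4*47) = sqrt(-579 - 188) = sqrt(-767) = I*sqrt(767)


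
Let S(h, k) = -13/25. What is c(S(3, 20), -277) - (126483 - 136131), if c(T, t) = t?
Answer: 9371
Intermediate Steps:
S(h, k) = -13/25 (S(h, k) = -13*1/25 = -13/25)
c(S(3, 20), -277) - (126483 - 136131) = -277 - (126483 - 136131) = -277 - 1*(-9648) = -277 + 9648 = 9371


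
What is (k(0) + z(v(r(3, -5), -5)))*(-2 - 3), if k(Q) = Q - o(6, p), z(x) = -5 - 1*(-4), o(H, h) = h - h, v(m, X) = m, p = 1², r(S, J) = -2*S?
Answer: 5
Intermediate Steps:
p = 1
o(H, h) = 0
z(x) = -1 (z(x) = -5 + 4 = -1)
k(Q) = Q (k(Q) = Q - 1*0 = Q + 0 = Q)
(k(0) + z(v(r(3, -5), -5)))*(-2 - 3) = (0 - 1)*(-2 - 3) = -1*(-5) = 5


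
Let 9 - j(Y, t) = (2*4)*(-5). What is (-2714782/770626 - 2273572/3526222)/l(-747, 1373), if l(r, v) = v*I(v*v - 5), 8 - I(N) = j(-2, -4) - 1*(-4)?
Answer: 404464203917/5996230620069465 ≈ 6.7453e-5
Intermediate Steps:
j(Y, t) = 49 (j(Y, t) = 9 - 2*4*(-5) = 9 - 8*(-5) = 9 - 1*(-40) = 9 + 40 = 49)
I(N) = -45 (I(N) = 8 - (49 - 1*(-4)) = 8 - (49 + 4) = 8 - 1*53 = 8 - 53 = -45)
l(r, v) = -45*v (l(r, v) = v*(-45) = -45*v)
(-2714782/770626 - 2273572/3526222)/l(-747, 1373) = (-2714782/770626 - 2273572/3526222)/((-45*1373)) = (-2714782*1/770626 - 2273572*1/3526222)/(-61785) = (-1357391/385313 - 162398/251873)*(-1/61785) = -404464203917/97049941249*(-1/61785) = 404464203917/5996230620069465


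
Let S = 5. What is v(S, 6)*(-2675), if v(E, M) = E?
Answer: -13375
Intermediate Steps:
v(S, 6)*(-2675) = 5*(-2675) = -13375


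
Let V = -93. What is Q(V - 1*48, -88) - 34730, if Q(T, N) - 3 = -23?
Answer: -34750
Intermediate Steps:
Q(T, N) = -20 (Q(T, N) = 3 - 23 = -20)
Q(V - 1*48, -88) - 34730 = -20 - 34730 = -34750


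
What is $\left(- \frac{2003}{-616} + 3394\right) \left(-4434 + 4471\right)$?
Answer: $\frac{77430159}{616} \approx 1.257 \cdot 10^{5}$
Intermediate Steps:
$\left(- \frac{2003}{-616} + 3394\right) \left(-4434 + 4471\right) = \left(\left(-2003\right) \left(- \frac{1}{616}\right) + 3394\right) 37 = \left(\frac{2003}{616} + 3394\right) 37 = \frac{2092707}{616} \cdot 37 = \frac{77430159}{616}$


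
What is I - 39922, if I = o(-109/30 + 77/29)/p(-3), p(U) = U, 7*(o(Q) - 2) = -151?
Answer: -838225/21 ≈ -39916.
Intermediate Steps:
o(Q) = -137/7 (o(Q) = 2 + (1/7)*(-151) = 2 - 151/7 = -137/7)
I = 137/21 (I = -137/7/(-3) = -137/7*(-1/3) = 137/21 ≈ 6.5238)
I - 39922 = 137/21 - 39922 = -838225/21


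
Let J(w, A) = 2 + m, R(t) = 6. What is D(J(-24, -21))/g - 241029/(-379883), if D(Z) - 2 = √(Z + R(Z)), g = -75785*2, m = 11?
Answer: 18266002882/28789433155 - √19/151570 ≈ 0.63444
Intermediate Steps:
J(w, A) = 13 (J(w, A) = 2 + 11 = 13)
g = -151570
D(Z) = 2 + √(6 + Z) (D(Z) = 2 + √(Z + 6) = 2 + √(6 + Z))
D(J(-24, -21))/g - 241029/(-379883) = (2 + √(6 + 13))/(-151570) - 241029/(-379883) = (2 + √19)*(-1/151570) - 241029*(-1/379883) = (-1/75785 - √19/151570) + 241029/379883 = 18266002882/28789433155 - √19/151570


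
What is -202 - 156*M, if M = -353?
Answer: 54866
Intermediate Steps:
-202 - 156*M = -202 - 156*(-353) = -202 + 55068 = 54866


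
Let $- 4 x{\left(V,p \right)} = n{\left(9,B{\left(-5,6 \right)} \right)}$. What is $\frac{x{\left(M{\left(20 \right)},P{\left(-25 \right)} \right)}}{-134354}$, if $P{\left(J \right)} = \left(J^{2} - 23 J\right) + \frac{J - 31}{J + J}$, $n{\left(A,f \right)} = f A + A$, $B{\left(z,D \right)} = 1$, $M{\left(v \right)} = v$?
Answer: $\frac{9}{268708} \approx 3.3494 \cdot 10^{-5}$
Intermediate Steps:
$n{\left(A,f \right)} = A + A f$ ($n{\left(A,f \right)} = A f + A = A + A f$)
$P{\left(J \right)} = J^{2} - 23 J + \frac{-31 + J}{2 J}$ ($P{\left(J \right)} = \left(J^{2} - 23 J\right) + \frac{-31 + J}{2 J} = J^{2} - 23 J + \frac{-31 + J}{2 J}$)
$x{\left(V,p \right)} = - \frac{9}{2}$ ($x{\left(V,p \right)} = - \frac{9 \left(1 + 1\right)}{4} = - \frac{9 \cdot 2}{4} = \left(- \frac{1}{4}\right) 18 = - \frac{9}{2}$)
$\frac{x{\left(M{\left(20 \right)},P{\left(-25 \right)} \right)}}{-134354} = - \frac{9}{2 \left(-134354\right)} = \left(- \frac{9}{2}\right) \left(- \frac{1}{134354}\right) = \frac{9}{268708}$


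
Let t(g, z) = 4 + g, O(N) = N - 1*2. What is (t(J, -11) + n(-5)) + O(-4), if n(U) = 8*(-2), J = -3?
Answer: -21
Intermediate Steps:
O(N) = -2 + N (O(N) = N - 2 = -2 + N)
n(U) = -16
(t(J, -11) + n(-5)) + O(-4) = ((4 - 3) - 16) + (-2 - 4) = (1 - 16) - 6 = -15 - 6 = -21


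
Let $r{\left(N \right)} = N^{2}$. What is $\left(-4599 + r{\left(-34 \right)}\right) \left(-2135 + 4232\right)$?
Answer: $-7219971$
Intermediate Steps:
$\left(-4599 + r{\left(-34 \right)}\right) \left(-2135 + 4232\right) = \left(-4599 + \left(-34\right)^{2}\right) \left(-2135 + 4232\right) = \left(-4599 + 1156\right) 2097 = \left(-3443\right) 2097 = -7219971$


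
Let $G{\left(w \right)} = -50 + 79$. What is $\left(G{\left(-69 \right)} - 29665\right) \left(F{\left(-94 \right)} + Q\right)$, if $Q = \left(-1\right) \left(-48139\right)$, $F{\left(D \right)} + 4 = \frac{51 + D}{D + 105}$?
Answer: $- \frac{15690543112}{11} \approx -1.4264 \cdot 10^{9}$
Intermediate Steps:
$G{\left(w \right)} = 29$
$F{\left(D \right)} = -4 + \frac{51 + D}{105 + D}$ ($F{\left(D \right)} = -4 + \frac{51 + D}{D + 105} = -4 + \frac{51 + D}{105 + D}$)
$Q = 48139$
$\left(G{\left(-69 \right)} - 29665\right) \left(F{\left(-94 \right)} + Q\right) = \left(29 - 29665\right) \left(\frac{3 \left(-123 - -94\right)}{105 - 94} + 48139\right) = - 29636 \left(\frac{3 \left(-123 + 94\right)}{11} + 48139\right) = - 29636 \left(3 \cdot \frac{1}{11} \left(-29\right) + 48139\right) = - 29636 \left(- \frac{87}{11} + 48139\right) = \left(-29636\right) \frac{529442}{11} = - \frac{15690543112}{11}$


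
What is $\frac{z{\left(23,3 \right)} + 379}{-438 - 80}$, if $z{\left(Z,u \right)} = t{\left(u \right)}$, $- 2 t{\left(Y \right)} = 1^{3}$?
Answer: $- \frac{757}{1036} \approx -0.73069$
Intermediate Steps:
$t{\left(Y \right)} = - \frac{1}{2}$ ($t{\left(Y \right)} = - \frac{1^{3}}{2} = \left(- \frac{1}{2}\right) 1 = - \frac{1}{2}$)
$z{\left(Z,u \right)} = - \frac{1}{2}$
$\frac{z{\left(23,3 \right)} + 379}{-438 - 80} = \frac{- \frac{1}{2} + 379}{-438 - 80} = \frac{757}{2 \left(-518\right)} = \frac{757}{2} \left(- \frac{1}{518}\right) = - \frac{757}{1036}$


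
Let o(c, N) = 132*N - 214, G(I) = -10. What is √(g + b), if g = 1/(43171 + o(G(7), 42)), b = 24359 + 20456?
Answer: 2*√2928345302731/16167 ≈ 211.70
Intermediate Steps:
o(c, N) = -214 + 132*N
b = 44815
g = 1/48501 (g = 1/(43171 + (-214 + 132*42)) = 1/(43171 + (-214 + 5544)) = 1/(43171 + 5330) = 1/48501 ≈ 2.0618e-5)
√(g + b) = √(1/48501 + 44815) = √(2173572316/48501) = 2*√2928345302731/16167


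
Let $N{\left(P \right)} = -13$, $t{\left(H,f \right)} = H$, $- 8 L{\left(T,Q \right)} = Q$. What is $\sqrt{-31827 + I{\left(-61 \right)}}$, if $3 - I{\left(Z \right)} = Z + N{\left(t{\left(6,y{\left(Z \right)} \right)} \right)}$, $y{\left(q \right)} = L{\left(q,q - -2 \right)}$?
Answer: $5 i \sqrt{1270} \approx 178.19 i$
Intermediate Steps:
$L{\left(T,Q \right)} = - \frac{Q}{8}$
$y{\left(q \right)} = - \frac{1}{4} - \frac{q}{8}$ ($y{\left(q \right)} = - \frac{q - -2}{8} = - \frac{q + 2}{8} = - \frac{2 + q}{8} = - \frac{1}{4} - \frac{q}{8}$)
$I{\left(Z \right)} = 16 - Z$ ($I{\left(Z \right)} = 3 - \left(Z - 13\right) = 3 - \left(-13 + Z\right) = 16 - Z$)
$\sqrt{-31827 + I{\left(-61 \right)}} = \sqrt{-31827 + \left(16 - -61\right)} = \sqrt{-31827 + \left(16 + 61\right)} = \sqrt{-31827 + 77} = \sqrt{-31750} = 5 i \sqrt{1270}$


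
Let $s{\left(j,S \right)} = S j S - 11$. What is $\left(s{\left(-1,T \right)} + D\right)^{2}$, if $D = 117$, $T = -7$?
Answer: $3249$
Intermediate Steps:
$s{\left(j,S \right)} = -11 + j S^{2}$ ($s{\left(j,S \right)} = j S^{2} - 11 = -11 + j S^{2}$)
$\left(s{\left(-1,T \right)} + D\right)^{2} = \left(\left(-11 - \left(-7\right)^{2}\right) + 117\right)^{2} = \left(\left(-11 - 49\right) + 117\right)^{2} = \left(-60 + 117\right)^{2} = 57^{2} = 3249$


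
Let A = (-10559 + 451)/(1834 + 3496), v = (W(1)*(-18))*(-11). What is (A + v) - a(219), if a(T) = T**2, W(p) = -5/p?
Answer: -130459469/2665 ≈ -48953.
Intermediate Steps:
v = -990 (v = (-5/1*(-18))*(-11) = (-5*1*(-18))*(-11) = -5*(-18)*(-11) = 90*(-11) = -990)
A = -5054/2665 (A = -10108/5330 = -10108*1/5330 = -5054/2665 ≈ -1.8964)
(A + v) - a(219) = (-5054/2665 - 990) - 1*219**2 = -2643404/2665 - 1*47961 = -2643404/2665 - 47961 = -130459469/2665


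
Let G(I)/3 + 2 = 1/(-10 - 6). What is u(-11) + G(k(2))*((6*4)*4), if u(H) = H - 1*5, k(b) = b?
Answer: -610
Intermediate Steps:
u(H) = -5 + H (u(H) = H - 5 = -5 + H)
G(I) = -99/16 (G(I) = -6 + 3/(-10 - 6) = -6 + 3/(-16) = -6 + 3*(-1/16) = -6 - 3/16 = -99/16)
u(-11) + G(k(2))*((6*4)*4) = (-5 - 11) - 99*6*4*4/16 = -16 - 297*4/2 = -16 - 99/16*96 = -16 - 594 = -610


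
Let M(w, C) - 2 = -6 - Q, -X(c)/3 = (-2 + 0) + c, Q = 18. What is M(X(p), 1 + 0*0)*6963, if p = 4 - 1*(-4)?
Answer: -153186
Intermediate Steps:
p = 8 (p = 4 + 4 = 8)
X(c) = 6 - 3*c (X(c) = -3*((-2 + 0) + c) = -3*(-2 + c) = 6 - 3*c)
M(w, C) = -22 (M(w, C) = 2 + (-6 - 1*18) = 2 + (-6 - 18) = 2 - 24 = -22)
M(X(p), 1 + 0*0)*6963 = -22*6963 = -153186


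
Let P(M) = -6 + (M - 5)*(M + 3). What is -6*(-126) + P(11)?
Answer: 834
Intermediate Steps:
P(M) = -6 + (-5 + M)*(3 + M)
-6*(-126) + P(11) = -6*(-126) + (-21 + 11² - 2*11) = 756 + (-21 + 121 - 22) = 756 + 78 = 834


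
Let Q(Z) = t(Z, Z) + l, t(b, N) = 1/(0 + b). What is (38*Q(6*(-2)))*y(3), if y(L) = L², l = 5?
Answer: 3363/2 ≈ 1681.5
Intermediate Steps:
t(b, N) = 1/b
Q(Z) = 5 + 1/Z (Q(Z) = 1/Z + 5 = 5 + 1/Z)
(38*Q(6*(-2)))*y(3) = (38*(5 + 1/(6*(-2))))*3² = (38*(5 + 1/(-12)))*9 = (38*(5 - 1/12))*9 = (38*(59/12))*9 = (1121/6)*9 = 3363/2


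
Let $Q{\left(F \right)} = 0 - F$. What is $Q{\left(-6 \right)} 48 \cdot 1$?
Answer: $288$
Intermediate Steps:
$Q{\left(F \right)} = - F$
$Q{\left(-6 \right)} 48 \cdot 1 = \left(-1\right) \left(-6\right) 48 \cdot 1 = 6 \cdot 48 \cdot 1 = 288 \cdot 1 = 288$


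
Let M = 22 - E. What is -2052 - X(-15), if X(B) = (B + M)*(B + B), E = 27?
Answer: -2652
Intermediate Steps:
M = -5 (M = 22 - 1*27 = 22 - 27 = -5)
X(B) = 2*B*(-5 + B) (X(B) = (B - 5)*(B + B) = (-5 + B)*(2*B) = 2*B*(-5 + B))
-2052 - X(-15) = -2052 - 2*(-15)*(-5 - 15) = -2052 - 2*(-15)*(-20) = -2052 - 1*600 = -2052 - 600 = -2652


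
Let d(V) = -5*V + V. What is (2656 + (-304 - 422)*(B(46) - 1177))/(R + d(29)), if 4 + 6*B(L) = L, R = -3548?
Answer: -213019/916 ≈ -232.55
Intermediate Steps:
B(L) = -⅔ + L/6
d(V) = -4*V
(2656 + (-304 - 422)*(B(46) - 1177))/(R + d(29)) = (2656 + (-304 - 422)*((-⅔ + (⅙)*46) - 1177))/(-3548 - 4*29) = (2656 - 726*((-⅔ + 23/3) - 1177))/(-3548 - 116) = (2656 - 726*(7 - 1177))/(-3664) = (2656 - 726*(-1170))*(-1/3664) = (2656 + 849420)*(-1/3664) = 852076*(-1/3664) = -213019/916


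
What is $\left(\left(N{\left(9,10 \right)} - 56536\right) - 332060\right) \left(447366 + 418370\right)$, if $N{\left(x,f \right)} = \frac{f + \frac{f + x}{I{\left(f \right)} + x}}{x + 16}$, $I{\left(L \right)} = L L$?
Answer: $- \frac{916747754536376}{2725} \approx -3.3642 \cdot 10^{11}$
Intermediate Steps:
$I{\left(L \right)} = L^{2}$
$N{\left(x,f \right)} = \frac{f + \frac{f + x}{x + f^{2}}}{16 + x}$ ($N{\left(x,f \right)} = \frac{f + \frac{f + x}{f^{2} + x}}{x + 16} = \frac{f + \frac{f + x}{x + f^{2}}}{16 + x}$)
$\left(\left(N{\left(9,10 \right)} - 56536\right) - 332060\right) \left(447366 + 418370\right) = \left(\left(\frac{10 + 9 + 10^{3} + 10 \cdot 9}{9^{2} + 16 \cdot 9 + 16 \cdot 10^{2} + 9 \cdot 10^{2}} - 56536\right) - 332060\right) \left(447366 + 418370\right) = \left(\left(\frac{10 + 9 + 1000 + 90}{81 + 144 + 16 \cdot 100 + 9 \cdot 100} - 56536\right) - 332060\right) 865736 = \left(\left(\frac{1}{81 + 144 + 1600 + 900} \cdot 1109 - 56536\right) - 332060\right) 865736 = \left(\left(\frac{1}{2725} \cdot 1109 - 56536\right) - 332060\right) 865736 = \left(\left(\frac{1109}{2725} - 56536\right) - 332060\right) 865736 = \left(- \frac{154059491}{2725} - 332060\right) 865736 = \left(- \frac{1058922991}{2725}\right) 865736 = - \frac{916747754536376}{2725}$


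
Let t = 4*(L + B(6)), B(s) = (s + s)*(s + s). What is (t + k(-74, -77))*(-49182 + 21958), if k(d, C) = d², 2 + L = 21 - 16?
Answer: -165086336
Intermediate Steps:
L = 3 (L = -2 + (21 - 16) = -2 + 5 = 3)
B(s) = 4*s² (B(s) = (2*s)*(2*s) = 4*s²)
t = 588 (t = 4*(3 + 4*6²) = 4*(3 + 4*36) = 4*(3 + 144) = 4*147 = 588)
(t + k(-74, -77))*(-49182 + 21958) = (588 + (-74)²)*(-49182 + 21958) = (588 + 5476)*(-27224) = 6064*(-27224) = -165086336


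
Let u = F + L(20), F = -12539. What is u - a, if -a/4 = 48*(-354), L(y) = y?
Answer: -80487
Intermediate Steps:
u = -12519 (u = -12539 + 20 = -12519)
a = 67968 (a = -192*(-354) = -4*(-16992) = 67968)
u - a = -12519 - 1*67968 = -12519 - 67968 = -80487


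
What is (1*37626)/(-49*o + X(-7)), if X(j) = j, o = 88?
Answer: -37626/4319 ≈ -8.7117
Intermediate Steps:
(1*37626)/(-49*o + X(-7)) = (1*37626)/(-49*88 - 7) = 37626/(-4312 - 7) = 37626/(-4319) = 37626*(-1/4319) = -37626/4319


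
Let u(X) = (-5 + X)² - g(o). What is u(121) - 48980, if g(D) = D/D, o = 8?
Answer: -35525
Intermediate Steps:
g(D) = 1
u(X) = -1 + (-5 + X)² (u(X) = (-5 + X)² - 1*1 = (-5 + X)² - 1 = -1 + (-5 + X)²)
u(121) - 48980 = (-1 + (-5 + 121)²) - 48980 = (-1 + 116²) - 48980 = (-1 + 13456) - 48980 = 13455 - 48980 = -35525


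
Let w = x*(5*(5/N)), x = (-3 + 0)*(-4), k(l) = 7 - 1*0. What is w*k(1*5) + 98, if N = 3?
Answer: 798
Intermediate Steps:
k(l) = 7 (k(l) = 7 + 0 = 7)
x = 12 (x = -3*(-4) = 12)
w = 100 (w = 12*(5*(5/3)) = 12*(25/3) = 100)
w*k(1*5) + 98 = 100*7 + 98 = 700 + 98 = 798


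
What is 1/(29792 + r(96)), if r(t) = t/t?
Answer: 1/29793 ≈ 3.3565e-5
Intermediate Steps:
r(t) = 1
1/(29792 + r(96)) = 1/(29792 + 1) = 1/29793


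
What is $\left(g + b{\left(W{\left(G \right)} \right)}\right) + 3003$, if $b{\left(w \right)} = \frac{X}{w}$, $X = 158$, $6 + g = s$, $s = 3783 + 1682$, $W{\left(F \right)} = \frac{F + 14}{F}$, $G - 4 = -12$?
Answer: $\frac{24754}{3} \approx 8251.3$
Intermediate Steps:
$G = -8$ ($G = 4 - 12 = -8$)
$W{\left(F \right)} = \frac{14 + F}{F}$
$s = 5465$
$g = 5459$ ($g = -6 + 5465 = 5459$)
$b{\left(w \right)} = \frac{158}{w}$
$\left(g + b{\left(W{\left(G \right)} \right)}\right) + 3003 = \left(5459 + \frac{158}{\frac{1}{-8} \left(14 - 8\right)}\right) + 3003 = \left(5459 + \frac{158}{\left(- \frac{1}{8}\right) 6}\right) + 3003 = \left(5459 + \frac{158}{- \frac{3}{4}}\right) + 3003 = \left(5459 + 158 \left(- \frac{4}{3}\right)\right) + 3003 = \left(5459 - \frac{632}{3}\right) + 3003 = \frac{15745}{3} + 3003 = \frac{24754}{3}$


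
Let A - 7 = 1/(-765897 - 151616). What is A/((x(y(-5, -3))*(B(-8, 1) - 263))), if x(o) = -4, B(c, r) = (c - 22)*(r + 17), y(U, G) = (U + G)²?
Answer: 3211295/1473525878 ≈ 0.0021793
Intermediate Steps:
y(U, G) = (G + U)²
B(c, r) = (-22 + c)*(17 + r)
A = 6422590/917513 (A = 7 + 1/(-765897 - 151616) = 7 + 1/(-917513) = 7 - 1/917513 = 6422590/917513 ≈ 7.0000)
A/((x(y(-5, -3))*(B(-8, 1) - 263))) = 6422590/(917513*((-4*((-374 - 22*1 + 17*(-8) - 8*1) - 263)))) = 6422590/(917513*((-4*((-374 - 22 - 136 - 8) - 263)))) = 6422590/(917513*((-4*(-540 - 263)))) = 6422590/(917513*((-4*(-803)))) = (6422590/917513)/3212 = (6422590/917513)*(1/3212) = 3211295/1473525878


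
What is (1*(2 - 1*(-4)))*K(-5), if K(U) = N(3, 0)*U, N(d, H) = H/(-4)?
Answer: 0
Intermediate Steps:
N(d, H) = -H/4 (N(d, H) = H*(-1/4) = -H/4)
K(U) = 0 (K(U) = (-1/4*0)*U = 0*U = 0)
(1*(2 - 1*(-4)))*K(-5) = (1*(2 - 1*(-4)))*0 = (1*(2 + 4))*0 = (1*6)*0 = 6*0 = 0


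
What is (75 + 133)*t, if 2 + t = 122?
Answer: 24960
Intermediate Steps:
t = 120 (t = -2 + 122 = 120)
(75 + 133)*t = (75 + 133)*120 = 208*120 = 24960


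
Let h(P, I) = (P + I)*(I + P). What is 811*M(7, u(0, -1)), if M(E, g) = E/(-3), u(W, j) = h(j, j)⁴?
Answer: -5677/3 ≈ -1892.3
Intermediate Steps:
h(P, I) = (I + P)² (h(P, I) = (I + P)*(I + P) = (I + P)²)
u(W, j) = 256*j⁸ (u(W, j) = ((j + j)²)⁴ = ((2*j)²)⁴ = (4*j²)⁴ = 256*j⁸)
M(E, g) = -E/3 (M(E, g) = E*(-⅓) = -E/3)
811*M(7, u(0, -1)) = 811*(-⅓*7) = 811*(-7/3) = -5677/3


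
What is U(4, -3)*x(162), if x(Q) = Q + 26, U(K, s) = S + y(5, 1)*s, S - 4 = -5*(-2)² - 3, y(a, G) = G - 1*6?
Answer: -752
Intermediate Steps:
y(a, G) = -6 + G (y(a, G) = G - 6 = -6 + G)
S = -19 (S = 4 + (-5*(-2)² - 3) = 4 + (-5*4 - 3) = 4 + (-20 - 3) = 4 - 23 = -19)
U(K, s) = -19 - 5*s (U(K, s) = -19 + (-6 + 1)*s = -19 - 5*s)
x(Q) = 26 + Q
U(4, -3)*x(162) = (-19 - 5*(-3))*(26 + 162) = (-19 + 15)*188 = -4*188 = -752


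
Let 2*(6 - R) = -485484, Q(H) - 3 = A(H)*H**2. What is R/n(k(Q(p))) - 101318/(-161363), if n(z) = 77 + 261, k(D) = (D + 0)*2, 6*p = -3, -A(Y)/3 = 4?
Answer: 19602395504/27270347 ≈ 718.82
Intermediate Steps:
A(Y) = -12 (A(Y) = -3*4 = -12)
p = -1/2 (p = (1/6)*(-3) = -1/2 ≈ -0.50000)
Q(H) = 3 - 12*H**2
R = 242748 (R = 6 - 1/2*(-485484) = 6 + 242742 = 242748)
k(D) = 2*D (k(D) = D*2 = 2*D)
n(z) = 338
R/n(k(Q(p))) - 101318/(-161363) = 242748/338 - 101318/(-161363) = 242748*(1/338) - 101318*(-1/161363) = 121374/169 + 101318/161363 = 19602395504/27270347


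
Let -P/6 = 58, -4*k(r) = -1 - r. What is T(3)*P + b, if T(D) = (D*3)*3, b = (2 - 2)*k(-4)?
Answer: -9396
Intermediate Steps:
k(r) = 1/4 + r/4 (k(r) = -(-1 - r)/4 = 1/4 + r/4)
P = -348 (P = -6*58 = -348)
b = 0 (b = (2 - 2)*(1/4 + (1/4)*(-4)) = 0*(1/4 - 1) = 0*(-3/4) = 0)
T(D) = 9*D (T(D) = (3*D)*3 = 9*D)
T(3)*P + b = (9*3)*(-348) + 0 = 27*(-348) + 0 = -9396 + 0 = -9396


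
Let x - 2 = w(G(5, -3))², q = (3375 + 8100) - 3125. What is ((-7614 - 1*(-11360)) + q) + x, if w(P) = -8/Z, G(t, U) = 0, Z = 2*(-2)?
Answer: 12102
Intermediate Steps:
Z = -4
q = 8350 (q = 11475 - 3125 = 8350)
w(P) = 2 (w(P) = -8/(-4) = -8*(-¼) = 2)
x = 6 (x = 2 + 2² = 2 + 4 = 6)
((-7614 - 1*(-11360)) + q) + x = ((-7614 - 1*(-11360)) + 8350) + 6 = ((-7614 + 11360) + 8350) + 6 = (3746 + 8350) + 6 = 12096 + 6 = 12102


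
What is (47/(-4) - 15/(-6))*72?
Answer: -666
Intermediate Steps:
(47/(-4) - 15/(-6))*72 = (47*(-¼) - 15*(-⅙))*72 = (-47/4 + 5/2)*72 = -37/4*72 = -666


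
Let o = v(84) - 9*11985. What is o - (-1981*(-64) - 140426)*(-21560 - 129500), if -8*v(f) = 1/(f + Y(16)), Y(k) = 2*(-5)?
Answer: -1220034083921/592 ≈ -2.0609e+9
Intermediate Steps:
Y(k) = -10
v(f) = -1/(8*(-10 + f)) (v(f) = -1/(8*(f - 10)) = -1/(8*(-10 + f)))
o = -63856081/592 (o = -1/(-80 + 8*84) - 9*11985 = -1/(-80 + 672) - 107865 = -1/592 - 107865 = -63856081/592 ≈ -1.0787e+5)
o - (-1981*(-64) - 140426)*(-21560 - 129500) = -63856081/592 - (-1981*(-64) - 140426)*(-21560 - 129500) = -63856081/592 - (126784 - 140426)*(-151060) = -63856081/592 - (-13642)*(-151060) = -63856081/592 - 1*2060760520 = -63856081/592 - 2060760520 = -1220034083921/592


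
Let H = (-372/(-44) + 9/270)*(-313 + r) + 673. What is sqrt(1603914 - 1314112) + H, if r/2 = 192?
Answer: 420961/330 + sqrt(289802) ≈ 1814.0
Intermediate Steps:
r = 384 (r = 2*192 = 384)
H = 420961/330 (H = (-372/(-44) + 9/270)*(-313 + 384) + 673 = (-372*(-1/44) + 9*(1/270))*71 + 673 = (93/11 + 1/30)*71 + 673 = (2801/330)*71 + 673 = 198871/330 + 673 = 420961/330 ≈ 1275.6)
sqrt(1603914 - 1314112) + H = sqrt(1603914 - 1314112) + 420961/330 = sqrt(289802) + 420961/330 = 420961/330 + sqrt(289802)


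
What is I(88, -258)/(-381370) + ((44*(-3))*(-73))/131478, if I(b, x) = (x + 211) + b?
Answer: 611581787/8356960810 ≈ 0.073182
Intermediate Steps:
I(b, x) = 211 + b + x (I(b, x) = (211 + x) + b = 211 + b + x)
I(88, -258)/(-381370) + ((44*(-3))*(-73))/131478 = (211 + 88 - 258)/(-381370) + ((44*(-3))*(-73))/131478 = 41*(-1/381370) - 132*(-73)*(1/131478) = -41/381370 + 9636*(1/131478) = -41/381370 + 1606/21913 = 611581787/8356960810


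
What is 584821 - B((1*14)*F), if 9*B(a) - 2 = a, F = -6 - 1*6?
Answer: 5263555/9 ≈ 5.8484e+5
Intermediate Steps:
F = -12 (F = -6 - 6 = -12)
B(a) = 2/9 + a/9
584821 - B((1*14)*F) = 584821 - (2/9 + ((1*14)*(-12))/9) = 584821 - (2/9 + (14*(-12))/9) = 584821 - (2/9 + (⅑)*(-168)) = 584821 - (2/9 - 56/3) = 584821 - 1*(-166/9) = 584821 + 166/9 = 5263555/9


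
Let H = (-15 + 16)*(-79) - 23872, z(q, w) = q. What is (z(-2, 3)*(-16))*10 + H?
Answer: -23631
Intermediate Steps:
H = -23951 (H = 1*(-79) - 23872 = -79 - 23872 = -23951)
(z(-2, 3)*(-16))*10 + H = -2*(-16)*10 - 23951 = 32*10 - 23951 = 320 - 23951 = -23631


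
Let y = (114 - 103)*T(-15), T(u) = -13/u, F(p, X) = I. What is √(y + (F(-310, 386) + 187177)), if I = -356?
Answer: √42036870/15 ≈ 432.24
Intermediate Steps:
F(p, X) = -356
y = 143/15 (y = (114 - 103)*(-13/(-15)) = 11*(-13*(-1/15)) = 11*(13/15) = 143/15 ≈ 9.5333)
√(y + (F(-310, 386) + 187177)) = √(143/15 + (-356 + 187177)) = √(143/15 + 186821) = √(2802458/15) = √42036870/15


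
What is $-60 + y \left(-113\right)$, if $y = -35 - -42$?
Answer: $-851$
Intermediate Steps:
$y = 7$ ($y = -35 + 42 = 7$)
$-60 + y \left(-113\right) = -60 + 7 \left(-113\right) = -60 - 791 = -851$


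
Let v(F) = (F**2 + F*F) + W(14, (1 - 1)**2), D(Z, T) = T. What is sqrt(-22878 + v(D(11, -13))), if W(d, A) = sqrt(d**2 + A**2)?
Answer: I*sqrt(22526) ≈ 150.09*I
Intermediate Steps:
W(d, A) = sqrt(A**2 + d**2)
v(F) = 14 + 2*F**2 (v(F) = (F**2 + F*F) + sqrt(((1 - 1)**2)**2 + 14**2) = (F**2 + F**2) + sqrt((0**2)**2 + 196) = 2*F**2 + sqrt(0**2 + 196) = 2*F**2 + sqrt(0 + 196) = 2*F**2 + sqrt(196) = 2*F**2 + 14 = 14 + 2*F**2)
sqrt(-22878 + v(D(11, -13))) = sqrt(-22878 + (14 + 2*(-13)**2)) = sqrt(-22878 + (14 + 2*169)) = sqrt(-22878 + (14 + 338)) = sqrt(-22878 + 352) = sqrt(-22526) = I*sqrt(22526)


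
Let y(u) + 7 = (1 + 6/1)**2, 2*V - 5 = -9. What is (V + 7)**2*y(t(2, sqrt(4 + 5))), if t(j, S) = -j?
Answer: 1050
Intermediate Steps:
V = -2 (V = 5/2 + (1/2)*(-9) = 5/2 - 9/2 = -2)
y(u) = 42 (y(u) = -7 + (1 + 6/1)**2 = -7 + (1 + 6*1)**2 = -7 + (1 + 6)**2 = -7 + 7**2 = -7 + 49 = 42)
(V + 7)**2*y(t(2, sqrt(4 + 5))) = (-2 + 7)**2*42 = 5**2*42 = 25*42 = 1050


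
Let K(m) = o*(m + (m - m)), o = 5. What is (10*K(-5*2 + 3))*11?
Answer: -3850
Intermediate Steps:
K(m) = 5*m (K(m) = 5*(m + (m - m)) = 5*(m + 0) = 5*m)
(10*K(-5*2 + 3))*11 = (10*(5*(-5*2 + 3)))*11 = (10*(5*(-10 + 3)))*11 = (10*(5*(-7)))*11 = (10*(-35))*11 = -350*11 = -3850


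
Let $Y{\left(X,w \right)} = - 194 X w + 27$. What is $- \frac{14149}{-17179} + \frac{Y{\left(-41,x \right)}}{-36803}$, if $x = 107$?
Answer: $- \frac{742126692}{33275723} \approx -22.302$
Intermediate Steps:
$Y{\left(X,w \right)} = 27 - 194 X w$ ($Y{\left(X,w \right)} = - 194 X w + 27 = 27 - 194 X w$)
$- \frac{14149}{-17179} + \frac{Y{\left(-41,x \right)}}{-36803} = - \frac{14149}{-17179} + \frac{27 - \left(-7954\right) 107}{-36803} = \left(-14149\right) \left(- \frac{1}{17179}\right) + \left(27 + 851078\right) \left(- \frac{1}{36803}\right) = \frac{14149}{17179} + 851105 \left(- \frac{1}{36803}\right) = \frac{14149}{17179} - \frac{44795}{1937} = - \frac{742126692}{33275723}$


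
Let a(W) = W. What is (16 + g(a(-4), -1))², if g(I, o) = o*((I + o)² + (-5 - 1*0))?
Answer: 16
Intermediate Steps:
g(I, o) = o*(-5 + (I + o)²) (g(I, o) = o*((I + o)² + (-5 + 0)) = o*((I + o)² - 5) = o*(-5 + (I + o)²))
(16 + g(a(-4), -1))² = (16 - (-5 + (-4 - 1)²))² = (16 - (-5 + (-5)²))² = (16 - (-5 + 25))² = (16 - 1*20)² = (16 - 20)² = (-4)² = 16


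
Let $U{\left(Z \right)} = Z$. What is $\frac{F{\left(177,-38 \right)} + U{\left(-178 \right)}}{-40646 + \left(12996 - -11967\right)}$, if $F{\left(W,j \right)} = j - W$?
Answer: $\frac{393}{15683} \approx 0.025059$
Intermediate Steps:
$\frac{F{\left(177,-38 \right)} + U{\left(-178 \right)}}{-40646 + \left(12996 - -11967\right)} = \frac{\left(-38 - 177\right) - 178}{-40646 + \left(12996 - -11967\right)} = \frac{\left(-38 - 177\right) - 178}{-40646 + \left(12996 + 11967\right)} = \frac{-215 - 178}{-40646 + 24963} = - \frac{393}{-15683} = \left(-393\right) \left(- \frac{1}{15683}\right) = \frac{393}{15683}$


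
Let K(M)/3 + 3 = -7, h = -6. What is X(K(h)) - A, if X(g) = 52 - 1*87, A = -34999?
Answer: 34964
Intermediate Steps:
K(M) = -30 (K(M) = -9 + 3*(-7) = -9 - 21 = -30)
X(g) = -35 (X(g) = 52 - 87 = -35)
X(K(h)) - A = -35 - 1*(-34999) = -35 + 34999 = 34964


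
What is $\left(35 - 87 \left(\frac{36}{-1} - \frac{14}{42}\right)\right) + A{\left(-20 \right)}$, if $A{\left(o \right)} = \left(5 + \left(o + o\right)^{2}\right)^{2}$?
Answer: $2579221$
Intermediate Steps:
$A{\left(o \right)} = \left(5 + 4 o^{2}\right)^{2}$ ($A{\left(o \right)} = \left(5 + \left(2 o\right)^{2}\right)^{2} = \left(5 + 4 o^{2}\right)^{2}$)
$\left(35 - 87 \left(\frac{36}{-1} - \frac{14}{42}\right)\right) + A{\left(-20 \right)} = \left(35 - 87 \left(\frac{36}{-1} - \frac{14}{42}\right)\right) + \left(5 + 4 \left(-20\right)^{2}\right)^{2} = \left(35 - 87 \left(36 \left(-1\right) - \frac{1}{3}\right)\right) + \left(5 + 4 \cdot 400\right)^{2} = \left(35 - 87 \left(-36 - \frac{1}{3}\right)\right) + \left(5 + 1600\right)^{2} = \left(35 - -3161\right) + 1605^{2} = \left(35 + 3161\right) + 2576025 = 3196 + 2576025 = 2579221$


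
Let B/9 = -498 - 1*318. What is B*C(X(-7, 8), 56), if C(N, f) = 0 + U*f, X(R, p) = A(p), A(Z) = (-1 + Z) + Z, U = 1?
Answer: -411264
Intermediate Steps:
A(Z) = -1 + 2*Z
X(R, p) = -1 + 2*p
B = -7344 (B = 9*(-498 - 1*318) = 9*(-498 - 318) = 9*(-816) = -7344)
C(N, f) = f (C(N, f) = 0 + 1*f = 0 + f = f)
B*C(X(-7, 8), 56) = -7344*56 = -411264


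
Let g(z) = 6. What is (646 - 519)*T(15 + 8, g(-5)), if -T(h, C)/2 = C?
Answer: -1524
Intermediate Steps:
T(h, C) = -2*C
(646 - 519)*T(15 + 8, g(-5)) = (646 - 519)*(-2*6) = 127*(-12) = -1524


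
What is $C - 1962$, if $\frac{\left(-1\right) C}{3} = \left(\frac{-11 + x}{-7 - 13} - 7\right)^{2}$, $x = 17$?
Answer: $- \frac{212187}{100} \approx -2121.9$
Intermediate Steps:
$C = - \frac{15987}{100}$ ($C = - 3 \left(\frac{-11 + 17}{-7 - 13} - 7\right)^{2} = - 3 \left(\frac{6}{-20} - 7\right)^{2} = - 3 \left(6 \left(- \frac{1}{20}\right) - 7\right)^{2} = - 3 \left(- \frac{3}{10} - 7\right)^{2} = - 3 \left(- \frac{73}{10}\right)^{2} = \left(-3\right) \frac{5329}{100} = - \frac{15987}{100} \approx -159.87$)
$C - 1962 = - \frac{15987}{100} - 1962 = - \frac{212187}{100}$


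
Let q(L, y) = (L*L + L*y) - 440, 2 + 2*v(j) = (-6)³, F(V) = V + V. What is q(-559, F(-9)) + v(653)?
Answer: 321994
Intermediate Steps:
F(V) = 2*V
v(j) = -109 (v(j) = -1 + (½)*(-6)³ = -1 + (½)*(-216) = -1 - 108 = -109)
q(L, y) = -440 + L² + L*y (q(L, y) = (L² + L*y) - 440 = -440 + L² + L*y)
q(-559, F(-9)) + v(653) = (-440 + (-559)² - 1118*(-9)) - 109 = (-440 + 312481 - 559*(-18)) - 109 = (-440 + 312481 + 10062) - 109 = 322103 - 109 = 321994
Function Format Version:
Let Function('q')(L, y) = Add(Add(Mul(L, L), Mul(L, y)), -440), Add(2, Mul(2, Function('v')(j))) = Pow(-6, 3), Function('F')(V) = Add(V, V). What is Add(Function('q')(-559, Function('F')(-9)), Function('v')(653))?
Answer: 321994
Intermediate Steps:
Function('F')(V) = Mul(2, V)
Function('v')(j) = -109 (Function('v')(j) = Add(-1, Mul(Rational(1, 2), Pow(-6, 3))) = Add(-1, Mul(Rational(1, 2), -216)) = Add(-1, -108) = -109)
Function('q')(L, y) = Add(-440, Pow(L, 2), Mul(L, y)) (Function('q')(L, y) = Add(Add(Pow(L, 2), Mul(L, y)), -440) = Add(-440, Pow(L, 2), Mul(L, y)))
Add(Function('q')(-559, Function('F')(-9)), Function('v')(653)) = Add(Add(-440, Pow(-559, 2), Mul(-559, Mul(2, -9))), -109) = Add(Add(-440, 312481, Mul(-559, -18)), -109) = Add(Add(-440, 312481, 10062), -109) = Add(322103, -109) = 321994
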